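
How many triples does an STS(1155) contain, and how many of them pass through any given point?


An STS(v) is a 2-(v, 3, 1) BIBD: block size k = 3, λ = 1.
Replication: r(k − 1) = λ(v − 1) ⇒ r·2 = 1155 − 1 = 1154 ⇒ r = 577.
Block count: bk = vr ⇒ b·3 = 1155·577 = 666435 ⇒ b = 222145.

r = 577, b = 222145.


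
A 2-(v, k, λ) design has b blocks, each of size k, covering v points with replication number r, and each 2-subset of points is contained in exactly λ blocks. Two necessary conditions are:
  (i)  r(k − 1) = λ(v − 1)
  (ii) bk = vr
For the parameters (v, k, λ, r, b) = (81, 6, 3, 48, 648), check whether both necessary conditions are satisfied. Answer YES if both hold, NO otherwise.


Condition (i): r(k − 1) = 48·5 = 240; λ(v − 1) = 3·80 = 240. Match? YES.
Condition (ii): bk = 648·6 = 3888; vr = 81·48 = 3888. Match? YES.
Both conditions hold? YES.

YES


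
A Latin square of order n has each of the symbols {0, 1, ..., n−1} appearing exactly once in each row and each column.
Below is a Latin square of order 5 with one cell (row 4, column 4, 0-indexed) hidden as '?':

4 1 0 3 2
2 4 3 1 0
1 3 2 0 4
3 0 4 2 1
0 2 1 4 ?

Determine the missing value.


Row 4 contains symbols [0, 1, 2, 4] — missing [3].
Column 4 contains symbols [0, 1, 2, 4] — missing [3].
The missing symbol must appear in both missing sets; intersection = [3].
Therefore the hidden value is 3.

Missing value = 3.


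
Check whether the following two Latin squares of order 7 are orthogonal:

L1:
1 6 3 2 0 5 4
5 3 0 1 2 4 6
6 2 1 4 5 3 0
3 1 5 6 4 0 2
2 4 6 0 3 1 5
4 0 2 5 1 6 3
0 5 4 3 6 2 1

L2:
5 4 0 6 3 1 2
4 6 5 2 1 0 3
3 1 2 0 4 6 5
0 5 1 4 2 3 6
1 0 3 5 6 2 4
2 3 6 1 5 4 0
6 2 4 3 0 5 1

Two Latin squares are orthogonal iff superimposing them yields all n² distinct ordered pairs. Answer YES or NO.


Form the n² = 49 superimposed pairs (L1[i][j], L2[i][j]), row by row (rows and columns indexed from 0):
row 0: (1,5) (6,4) (3,0) (2,6) (0,3) (5,1) (4,2)
row 1: (5,4) (3,6) (0,5) (1,2) (2,1) (4,0) (6,3)
row 2: (6,3) (2,1) (1,2) (4,0) (5,4) (3,6) (0,5)
row 3: (3,0) (1,5) (5,1) (6,4) (4,2) (0,3) (2,6)
row 4: (2,1) (4,0) (6,3) (0,5) (3,6) (1,2) (5,4)
row 5: (4,2) (0,3) (2,6) (5,1) (1,5) (6,4) (3,0)
row 6: (0,6) (5,2) (4,4) (3,3) (6,0) (2,5) (1,1)
Orthogonality requires all 49 pairs distinct.
But the pair (6,3) repeats: cell (1,6) has L1 = 6, L2 = 3, and cell (2,0) has L1 = 6, L2 = 3.
A repeated pair means some other pair never occurs (only 21 distinct pairs out of 49), so the squares are not orthogonal.
Conclusion: NO.

NO


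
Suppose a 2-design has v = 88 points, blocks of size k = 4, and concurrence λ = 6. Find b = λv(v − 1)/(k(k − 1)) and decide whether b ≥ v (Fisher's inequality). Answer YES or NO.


b = λv(v − 1)/(k(k − 1)) = 6·88·87/(4·3) = 45936/12 = 3828.
Compare with v = 88: b ≥ v, so Fisher's inequality holds.

YES


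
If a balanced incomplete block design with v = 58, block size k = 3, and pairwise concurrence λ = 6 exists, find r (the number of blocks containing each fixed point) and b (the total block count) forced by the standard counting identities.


Any 2-(v, k, λ) BIBD satisfies two necessary conditions:
  (i)  Each point sits in r blocks, and counting incidences through any fixed point gives r(k − 1) = λ(v − 1), so r = λ(v − 1)/(k − 1).
  (ii) Total incidences bk = vr, so b = vr/k.
Step 1: r = λ(v − 1)/(k − 1) = 6·(58 − 1)/(3 − 1) = 6·57/2 = 342/2 = 171.
Step 2: b = vr/k = 58·171/3 = 9918/3 = 3306.
Check integrality: r = 171 ∈ Z ✓, b = 3306 ∈ Z ✓.
(These identities are necessary conditions: they determine r and b for any design with these parameters, but do not by themselves prove that one exists.)

r = 171, b = 3306.


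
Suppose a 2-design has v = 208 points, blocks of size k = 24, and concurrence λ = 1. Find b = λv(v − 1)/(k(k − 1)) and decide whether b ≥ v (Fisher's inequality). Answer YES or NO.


r = λ(v − 1)/(k − 1) = 1·207/23 = 9.
b = vr/k = 208·9/24 = 78.
Fisher's inequality: b ≥ v ⇔ 78 ≥ 208? NO.

NO


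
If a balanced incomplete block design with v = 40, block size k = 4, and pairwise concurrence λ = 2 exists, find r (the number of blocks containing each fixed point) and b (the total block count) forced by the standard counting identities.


Any 2-(v, k, λ) BIBD satisfies two necessary conditions:
  (i)  Each point sits in r blocks, and counting incidences through any fixed point gives r(k − 1) = λ(v − 1), so r = λ(v − 1)/(k − 1).
  (ii) Total incidences bk = vr, so b = vr/k.
Step 1: r = λ(v − 1)/(k − 1) = 2·(40 − 1)/(4 − 1) = 2·39/3 = 78/3 = 26.
Step 2: b = vr/k = 40·26/4 = 1040/4 = 260.
Check integrality: r = 26 ∈ Z ✓, b = 260 ∈ Z ✓.
(These identities are necessary conditions: they determine r and b for any design with these parameters, but do not by themselves prove that one exists.)

r = 26, b = 260.


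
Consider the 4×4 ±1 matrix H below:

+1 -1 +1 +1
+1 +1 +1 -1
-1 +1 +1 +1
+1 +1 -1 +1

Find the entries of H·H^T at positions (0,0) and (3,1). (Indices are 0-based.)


Row 0 of H: [1, -1, 1, 1].
Row 1 of H: [1, 1, 1, -1].
Row 3 of H: [1, 1, -1, 1].
(H·H^T)[0][0] = Σ_j H[0][j]·H[0][j] = (1)² + (-1)² + (1)² + (1)² = 1 + 1 + 1 + 1 = 4.
(H·H^T)[3][1] = Σ_j H[3][j]·H[1][j] = (1)·(1) + (1)·(1) + (-1)·(1) + (1)·(-1) = 1 + 1 + -1 + -1 = 0.
So rows 3 and 1 are orthogonal; the diagonal entry equals n = 4.

(0,0) entry = 4; (3,1) entry = 0.


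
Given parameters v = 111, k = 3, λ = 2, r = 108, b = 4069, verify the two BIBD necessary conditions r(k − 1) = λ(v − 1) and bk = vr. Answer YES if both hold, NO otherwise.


Condition (i): r(k − 1) = 108·2 = 216; λ(v − 1) = 2·110 = 220. Match? NO.
Condition (ii): bk = 4069·3 = 12207; vr = 111·108 = 11988. Match? NO.
Both conditions hold? NO.

NO


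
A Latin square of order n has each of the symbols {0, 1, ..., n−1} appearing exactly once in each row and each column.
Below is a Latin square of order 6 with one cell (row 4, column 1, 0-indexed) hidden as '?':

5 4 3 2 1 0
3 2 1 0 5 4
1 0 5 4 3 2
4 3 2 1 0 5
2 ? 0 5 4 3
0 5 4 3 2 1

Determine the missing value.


Row 4 contains symbols [0, 2, 3, 4, 5] — missing [1].
Column 1 contains symbols [0, 2, 3, 4, 5] — missing [1].
The missing symbol must appear in both missing sets; intersection = [1].
Therefore the hidden value is 1.

Missing value = 1.


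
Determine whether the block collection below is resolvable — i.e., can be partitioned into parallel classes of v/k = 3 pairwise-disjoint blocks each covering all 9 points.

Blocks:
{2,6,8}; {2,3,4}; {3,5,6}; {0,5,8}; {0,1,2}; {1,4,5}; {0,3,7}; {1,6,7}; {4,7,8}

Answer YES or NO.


v = 9, block size k = 3, number of blocks = 9.
For resolvability, blocks must partition into parallel classes of size v/k = 3.
Total blocks must therefore be a multiple of 3: 9 = 3·3 + 0 ⇒ divisible ✓.
Greedy packing gives 3 candidate class(es). Each should be a full parallel class (size 3, covers all 9 points).
  Class 1 (3 blocks): {2,6,8}; {1,4,5}; {0,3,7}. Points covered: [0, 1, 2, 3, 4, 5, 6, 7, 8].
  Class 2 (3 blocks): {2,3,4}; {0,5,8}; {1,6,7}. Points covered: [0, 1, 2, 3, 4, 5, 6, 7, 8].
  Class 3 (3 blocks): {3,5,6}; {0,1,2}; {4,7,8}. Points covered: [0, 1, 2, 3, 4, 5, 6, 7, 8].
All classes full (size 3)? YES. All classes cover every point? YES.
Resolvable? YES.

YES


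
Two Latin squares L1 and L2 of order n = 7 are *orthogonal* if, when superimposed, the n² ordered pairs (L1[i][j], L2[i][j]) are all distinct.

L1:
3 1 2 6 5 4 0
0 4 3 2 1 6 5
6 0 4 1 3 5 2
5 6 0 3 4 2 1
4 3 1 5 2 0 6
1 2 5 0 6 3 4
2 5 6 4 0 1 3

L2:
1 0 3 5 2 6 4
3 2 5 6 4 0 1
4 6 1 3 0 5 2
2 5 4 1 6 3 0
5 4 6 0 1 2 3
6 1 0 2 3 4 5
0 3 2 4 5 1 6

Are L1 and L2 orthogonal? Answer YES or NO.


Form the n² = 49 superimposed pairs (L1[i][j], L2[i][j]), row by row (rows and columns indexed from 0):
row 0: (3,1) (1,0) (2,3) (6,5) (5,2) (4,6) (0,4)
row 1: (0,3) (4,2) (3,5) (2,6) (1,4) (6,0) (5,1)
row 2: (6,4) (0,6) (4,1) (1,3) (3,0) (5,5) (2,2)
row 3: (5,2) (6,5) (0,4) (3,1) (4,6) (2,3) (1,0)
row 4: (4,5) (3,4) (1,6) (5,0) (2,1) (0,2) (6,3)
row 5: (1,6) (2,1) (5,0) (0,2) (6,3) (3,4) (4,5)
row 6: (2,0) (5,3) (6,2) (4,4) (0,5) (1,1) (3,6)
Orthogonality requires all 49 pairs distinct.
But the pair (5,2) repeats: cell (0,4) has L1 = 5, L2 = 2, and cell (3,0) has L1 = 5, L2 = 2.
A repeated pair means some other pair never occurs (only 35 distinct pairs out of 49), so the squares are not orthogonal.
Conclusion: NO.

NO


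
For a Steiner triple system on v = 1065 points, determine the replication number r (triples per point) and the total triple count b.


An STS(v) is a 2-(v, 3, 1) BIBD: block size k = 3, λ = 1.
Replication: r(k − 1) = λ(v − 1) ⇒ r·2 = 1065 − 1 = 1064 ⇒ r = 532.
Block count: b = v(v − 1)/6 = 1065·1064/6 = 1133160/6 = 188860.

r = 532, b = 188860.


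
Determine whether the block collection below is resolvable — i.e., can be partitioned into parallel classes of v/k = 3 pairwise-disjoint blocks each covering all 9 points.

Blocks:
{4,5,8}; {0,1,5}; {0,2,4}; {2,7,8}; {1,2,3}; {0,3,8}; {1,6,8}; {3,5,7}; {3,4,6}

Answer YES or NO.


v = 9, block size k = 3, number of blocks = 9.
For resolvability, blocks must partition into parallel classes of size v/k = 3.
Total blocks must therefore be a multiple of 3: 9 = 3·3 + 0 ⇒ divisible ✓.
Consider block {4,5,8}. The only other block(s) in the collection disjoint from it are {1,2,3} — just 1 block(s). Any parallel class containing {4,5,8} would need 2 other blocks each disjoint from it, so no parallel class of size 3 can contain {4,5,8}.
Since every block must belong to some parallel class in a resolution, the collection cannot be partitioned into parallel classes.
Resolvable? NO.

NO


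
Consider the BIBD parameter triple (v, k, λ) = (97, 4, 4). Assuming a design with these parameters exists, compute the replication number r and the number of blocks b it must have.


Any 2-(v, k, λ) BIBD satisfies two necessary conditions:
  (i)  Each point sits in r blocks, and counting incidences through any fixed point gives r(k − 1) = λ(v − 1), so r = λ(v − 1)/(k − 1).
  (ii) Total incidences bk = vr, so b = vr/k.
Step 1: r = λ(v − 1)/(k − 1) = 4·(97 − 1)/(4 − 1) = 4·96/3 = 384/3 = 128.
Step 2: b = vr/k = 97·128/4 = 12416/4 = 3104.
Check integrality: r = 128 ∈ Z ✓, b = 3104 ∈ Z ✓.
(These identities are necessary conditions: they determine r and b for any design with these parameters, but do not by themselves prove that one exists.)

r = 128, b = 3104.


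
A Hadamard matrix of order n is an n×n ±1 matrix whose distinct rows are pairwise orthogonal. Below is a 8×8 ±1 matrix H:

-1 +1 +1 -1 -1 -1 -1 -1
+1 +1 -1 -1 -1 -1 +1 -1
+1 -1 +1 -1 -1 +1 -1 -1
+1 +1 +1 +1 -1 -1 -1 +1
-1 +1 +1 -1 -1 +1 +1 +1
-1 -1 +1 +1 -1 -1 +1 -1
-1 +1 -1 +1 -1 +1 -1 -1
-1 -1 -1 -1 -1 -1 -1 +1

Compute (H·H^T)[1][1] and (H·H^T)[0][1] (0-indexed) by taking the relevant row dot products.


Row 0 of H: [-1, 1, 1, -1, -1, -1, -1, -1].
Row 1 of H: [1, 1, -1, -1, -1, -1, 1, -1].
(H·H^T)[1][1] = Σ_j H[1][j]·H[1][j] = (1)² + (1)² + (-1)² + (-1)² + (-1)² + (-1)² + (1)² + (-1)² = 1 + 1 + 1 + 1 + 1 + 1 + 1 + 1 = 8.
(H·H^T)[0][1] = Σ_j H[0][j]·H[1][j] = (-1)·(1) + (1)·(1) + (1)·(-1) + (-1)·(-1) + (-1)·(-1) + (-1)·(-1) + (-1)·(1) + (-1)·(-1) = -1 + 1 + -1 + 1 + 1 + 1 + -1 + 1 = 2.
Rows 0 and 1 are not orthogonal (dot product = 2 ≠ 0), so H is not a Hadamard matrix.

(1,1) entry = 8; (0,1) entry = 2.


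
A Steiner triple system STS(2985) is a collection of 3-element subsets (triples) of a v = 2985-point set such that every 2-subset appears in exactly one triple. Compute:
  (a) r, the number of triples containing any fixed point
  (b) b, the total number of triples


An STS(v) is a 2-(v, 3, 1) BIBD: block size k = 3, λ = 1.
Replication: r(k − 1) = λ(v − 1) ⇒ r·2 = 2985 − 1 = 2984 ⇒ r = 1492.
Block count: b = v(v − 1)/6 = 2985·2984/6 = 8907240/6 = 1484540.

r = 1492, b = 1484540.


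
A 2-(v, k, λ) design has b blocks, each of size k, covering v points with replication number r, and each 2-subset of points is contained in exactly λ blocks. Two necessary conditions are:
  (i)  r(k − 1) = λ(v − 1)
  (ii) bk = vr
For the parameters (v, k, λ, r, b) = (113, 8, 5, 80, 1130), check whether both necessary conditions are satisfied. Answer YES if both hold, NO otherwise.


Condition (i): r(k − 1) = 80·7 = 560; λ(v − 1) = 5·112 = 560. Match? YES.
Condition (ii): bk = 1130·8 = 9040; vr = 113·80 = 9040. Match? YES.
Both conditions hold? YES.

YES


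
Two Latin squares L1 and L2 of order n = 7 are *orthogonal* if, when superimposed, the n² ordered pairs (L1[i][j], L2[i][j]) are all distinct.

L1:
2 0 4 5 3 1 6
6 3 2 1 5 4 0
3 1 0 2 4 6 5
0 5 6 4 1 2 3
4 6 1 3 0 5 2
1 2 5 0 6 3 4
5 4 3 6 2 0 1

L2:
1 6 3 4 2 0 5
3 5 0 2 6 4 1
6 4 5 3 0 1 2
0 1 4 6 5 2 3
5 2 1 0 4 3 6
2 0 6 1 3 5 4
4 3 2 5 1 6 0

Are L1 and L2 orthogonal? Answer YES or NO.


Form the n² = 49 superimposed pairs (L1[i][j], L2[i][j]), row by row (rows and columns indexed from 0):
row 0: (2,1) (0,6) (4,3) (5,4) (3,2) (1,0) (6,5)
row 1: (6,3) (3,5) (2,0) (1,2) (5,6) (4,4) (0,1)
row 2: (3,6) (1,4) (0,5) (2,3) (4,0) (6,1) (5,2)
row 3: (0,0) (5,1) (6,4) (4,6) (1,5) (2,2) (3,3)
row 4: (4,5) (6,2) (1,1) (3,0) (0,4) (5,3) (2,6)
row 5: (1,2) (2,0) (5,6) (0,1) (6,3) (3,5) (4,4)
row 6: (5,4) (4,3) (3,2) (6,5) (2,1) (0,6) (1,0)
Orthogonality requires all 49 pairs distinct.
But the pair (1,2) repeats: cell (1,3) has L1 = 1, L2 = 2, and cell (5,0) has L1 = 1, L2 = 2.
A repeated pair means some other pair never occurs (only 35 distinct pairs out of 49), so the squares are not orthogonal.
Conclusion: NO.

NO


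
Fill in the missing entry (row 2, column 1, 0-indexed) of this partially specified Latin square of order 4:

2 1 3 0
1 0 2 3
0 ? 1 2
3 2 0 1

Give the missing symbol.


Row 2 contains symbols [0, 1, 2] — missing [3].
Column 1 contains symbols [0, 1, 2] — missing [3].
The missing symbol must appear in both missing sets; intersection = [3].
Therefore the hidden value is 3.

Missing value = 3.


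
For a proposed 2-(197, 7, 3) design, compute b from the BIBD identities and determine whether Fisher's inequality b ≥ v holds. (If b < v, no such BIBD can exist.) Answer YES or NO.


r = λ(v − 1)/(k − 1) = 3·196/6 = 98.
b = vr/k = 197·98/7 = 2758.
Fisher's inequality: b ≥ v ⇔ 2758 ≥ 197? YES.

YES


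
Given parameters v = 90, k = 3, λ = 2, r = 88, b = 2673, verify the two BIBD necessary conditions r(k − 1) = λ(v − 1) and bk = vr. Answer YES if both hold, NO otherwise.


Condition (i): r(k − 1) = 88·2 = 176; λ(v − 1) = 2·89 = 178. Match? NO.
Condition (ii): bk = 2673·3 = 8019; vr = 90·88 = 7920. Match? NO.
Both conditions hold? NO.

NO


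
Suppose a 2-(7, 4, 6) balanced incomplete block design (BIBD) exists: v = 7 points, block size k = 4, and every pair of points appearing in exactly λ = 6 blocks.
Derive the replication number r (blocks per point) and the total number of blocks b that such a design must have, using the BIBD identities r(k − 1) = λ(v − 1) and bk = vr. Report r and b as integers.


Any 2-(v, k, λ) BIBD satisfies two necessary conditions:
  (i)  Each point sits in r blocks, and counting incidences through any fixed point gives r(k − 1) = λ(v − 1), so r = λ(v − 1)/(k − 1).
  (ii) Total incidences bk = vr, so b = vr/k.
Step 1: r = λ(v − 1)/(k − 1) = 6·(7 − 1)/(4 − 1) = 6·6/3 = 36/3 = 12.
Step 2: b = vr/k = 7·12/4 = 84/4 = 21.
Check integrality: r = 12 ∈ Z ✓, b = 21 ∈ Z ✓.
(These identities are necessary conditions: they determine r and b for any design with these parameters, but do not by themselves prove that one exists.)

r = 12, b = 21.


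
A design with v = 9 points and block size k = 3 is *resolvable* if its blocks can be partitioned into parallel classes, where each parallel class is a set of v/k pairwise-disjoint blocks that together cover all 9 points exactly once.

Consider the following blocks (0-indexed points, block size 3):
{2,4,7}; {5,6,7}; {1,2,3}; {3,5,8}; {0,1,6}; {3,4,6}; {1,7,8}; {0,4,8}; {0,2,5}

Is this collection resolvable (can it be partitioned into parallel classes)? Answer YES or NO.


v = 9, block size k = 3, number of blocks = 9.
For resolvability, blocks must partition into parallel classes of size v/k = 3.
Total blocks must therefore be a multiple of 3: 9 = 3·3 + 0 ⇒ divisible ✓.
Greedy packing gives 3 candidate class(es). Each should be a full parallel class (size 3, covers all 9 points).
  Class 1 (3 blocks): {2,4,7}; {3,5,8}; {0,1,6}. Points covered: [0, 1, 2, 3, 4, 5, 6, 7, 8].
  Class 2 (3 blocks): {5,6,7}; {1,2,3}; {0,4,8}. Points covered: [0, 1, 2, 3, 4, 5, 6, 7, 8].
  Class 3 (3 blocks): {3,4,6}; {1,7,8}; {0,2,5}. Points covered: [0, 1, 2, 3, 4, 5, 6, 7, 8].
All classes full (size 3)? YES. All classes cover every point? YES.
Resolvable? YES.

YES


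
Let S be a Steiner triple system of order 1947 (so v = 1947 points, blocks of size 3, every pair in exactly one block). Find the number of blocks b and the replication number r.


An STS(v) is a 2-(v, 3, 1) BIBD: block size k = 3, λ = 1.
Replication: r(k − 1) = λ(v − 1) ⇒ r·2 = 1947 − 1 = 1946 ⇒ r = 973.
Block count: bk = vr ⇒ b·3 = 1947·973 = 1894431 ⇒ b = 631477.

r = 973, b = 631477.


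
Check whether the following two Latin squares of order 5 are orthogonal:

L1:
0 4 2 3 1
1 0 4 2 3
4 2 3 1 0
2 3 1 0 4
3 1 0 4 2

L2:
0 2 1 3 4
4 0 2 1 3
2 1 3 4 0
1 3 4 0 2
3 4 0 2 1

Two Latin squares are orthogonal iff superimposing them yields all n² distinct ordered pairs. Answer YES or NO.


Form the n² = 25 superimposed pairs (L1[i][j], L2[i][j]), row by row (rows and columns indexed from 0):
row 0: (0,0) (4,2) (2,1) (3,3) (1,4)
row 1: (1,4) (0,0) (4,2) (2,1) (3,3)
row 2: (4,2) (2,1) (3,3) (1,4) (0,0)
row 3: (2,1) (3,3) (1,4) (0,0) (4,2)
row 4: (3,3) (1,4) (0,0) (4,2) (2,1)
Orthogonality requires all 25 pairs distinct.
But the pair (1,4) repeats: cell (0,4) has L1 = 1, L2 = 4, and cell (1,0) has L1 = 1, L2 = 4.
A repeated pair means some other pair never occurs (only 5 distinct pairs out of 25), so the squares are not orthogonal.
Conclusion: NO.

NO


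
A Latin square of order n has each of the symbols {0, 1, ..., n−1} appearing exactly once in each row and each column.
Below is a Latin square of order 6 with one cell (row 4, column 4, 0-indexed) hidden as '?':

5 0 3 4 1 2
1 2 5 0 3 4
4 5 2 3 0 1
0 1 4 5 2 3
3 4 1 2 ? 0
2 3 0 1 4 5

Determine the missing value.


Row 4 contains symbols [0, 1, 2, 3, 4] — missing [5].
Column 4 contains symbols [0, 1, 2, 3, 4] — missing [5].
The missing symbol must appear in both missing sets; intersection = [5].
Therefore the hidden value is 5.

Missing value = 5.


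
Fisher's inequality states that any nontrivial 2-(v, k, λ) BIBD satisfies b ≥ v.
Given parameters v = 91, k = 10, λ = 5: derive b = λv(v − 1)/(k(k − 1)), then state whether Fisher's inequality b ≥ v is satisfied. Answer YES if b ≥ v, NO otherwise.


r = λ(v − 1)/(k − 1) = 5·90/9 = 50.
b = vr/k = 91·50/10 = 455.
Fisher's inequality: b ≥ v ⇔ 455 ≥ 91? YES.

YES


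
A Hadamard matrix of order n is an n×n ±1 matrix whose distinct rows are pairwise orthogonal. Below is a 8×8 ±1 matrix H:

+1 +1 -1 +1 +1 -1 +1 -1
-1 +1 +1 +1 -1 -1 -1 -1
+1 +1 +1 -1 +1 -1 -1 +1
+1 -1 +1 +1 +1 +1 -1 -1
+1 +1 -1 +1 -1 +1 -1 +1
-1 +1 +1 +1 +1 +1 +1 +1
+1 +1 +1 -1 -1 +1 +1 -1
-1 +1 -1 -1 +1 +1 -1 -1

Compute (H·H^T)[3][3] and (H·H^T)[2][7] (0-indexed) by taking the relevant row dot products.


Row 2 of H: [1, 1, 1, -1, 1, -1, -1, 1].
Row 3 of H: [1, -1, 1, 1, 1, 1, -1, -1].
Row 7 of H: [-1, 1, -1, -1, 1, 1, -1, -1].
(H·H^T)[3][3] = Σ_j H[3][j]·H[3][j] = (1)² + (-1)² + (1)² + (1)² + (1)² + (1)² + (-1)² + (-1)² = 1 + 1 + 1 + 1 + 1 + 1 + 1 + 1 = 8.
(H·H^T)[2][7] = Σ_j H[2][j]·H[7][j] = (1)·(-1) + (1)·(1) + (1)·(-1) + (-1)·(-1) + (1)·(1) + (-1)·(1) + (-1)·(-1) + (1)·(-1) = -1 + 1 + -1 + 1 + 1 + -1 + 1 + -1 = 0.
So rows 2 and 7 are orthogonal; the diagonal entry equals n = 8.

(3,3) entry = 8; (2,7) entry = 0.


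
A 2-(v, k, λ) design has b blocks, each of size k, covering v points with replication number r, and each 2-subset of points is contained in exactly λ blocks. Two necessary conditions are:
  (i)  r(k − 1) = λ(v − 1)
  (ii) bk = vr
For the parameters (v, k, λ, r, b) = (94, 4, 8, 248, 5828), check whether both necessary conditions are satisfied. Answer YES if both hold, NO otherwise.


Condition (i): r(k − 1) = 248·3 = 744; λ(v − 1) = 8·93 = 744. Match? YES.
Condition (ii): bk = 5828·4 = 23312; vr = 94·248 = 23312. Match? YES.
Both conditions hold? YES.

YES


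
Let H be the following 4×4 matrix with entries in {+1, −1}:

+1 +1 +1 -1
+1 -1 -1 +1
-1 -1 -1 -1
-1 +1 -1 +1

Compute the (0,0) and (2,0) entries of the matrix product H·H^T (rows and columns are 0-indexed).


Row 0 of H: [1, 1, 1, -1].
Row 2 of H: [-1, -1, -1, -1].
(H·H^T)[0][0] = Σ_j H[0][j]·H[0][j] = (1)² + (1)² + (1)² + (-1)² = 1 + 1 + 1 + 1 = 4.
(H·H^T)[2][0] = Σ_j H[2][j]·H[0][j] = (-1)·(1) + (-1)·(1) + (-1)·(1) + (-1)·(-1) = -1 + -1 + -1 + 1 = -2.
Rows 2 and 0 are not orthogonal (dot product = -2 ≠ 0), so H is not a Hadamard matrix.

(0,0) entry = 4; (2,0) entry = -2.


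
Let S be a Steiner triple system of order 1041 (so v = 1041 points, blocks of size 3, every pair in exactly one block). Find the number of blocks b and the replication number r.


An STS(v) is a 2-(v, 3, 1) BIBD: block size k = 3, λ = 1.
Replication: r(k − 1) = λ(v − 1) ⇒ r·2 = 1041 − 1 = 1040 ⇒ r = 520.
Block count: bk = vr ⇒ b·3 = 1041·520 = 541320 ⇒ b = 180440.
(Check via b = v(v − 1)/6 = 1041·1040/6 = 1082640/6 = 180440.)

r = 520, b = 180440.


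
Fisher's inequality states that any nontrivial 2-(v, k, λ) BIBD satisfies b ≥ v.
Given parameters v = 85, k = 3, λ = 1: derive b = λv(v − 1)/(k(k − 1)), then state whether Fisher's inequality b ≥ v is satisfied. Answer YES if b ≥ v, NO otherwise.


r = λ(v − 1)/(k − 1) = 1·84/2 = 42.
b = vr/k = 85·42/3 = 1190.
Fisher's inequality: b ≥ v ⇔ 1190 ≥ 85? YES.

YES


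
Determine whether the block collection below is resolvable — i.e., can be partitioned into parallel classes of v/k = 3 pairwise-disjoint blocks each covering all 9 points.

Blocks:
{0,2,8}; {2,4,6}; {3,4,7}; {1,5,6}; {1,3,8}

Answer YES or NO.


v = 9, block size k = 3, number of blocks = 5.
For resolvability, blocks must partition into parallel classes of size v/k = 3.
Total blocks must therefore be a multiple of 3: 5 = 3·1 + 2 ⇒ not divisible ✗.
Resolvable? NO.

NO


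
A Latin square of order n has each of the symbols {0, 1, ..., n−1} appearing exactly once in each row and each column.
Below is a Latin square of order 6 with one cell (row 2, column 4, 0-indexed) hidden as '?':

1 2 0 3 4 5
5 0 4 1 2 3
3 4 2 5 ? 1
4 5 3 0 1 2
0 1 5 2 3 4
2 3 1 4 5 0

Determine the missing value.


Row 2 contains symbols [1, 2, 3, 4, 5] — missing [0].
Column 4 contains symbols [1, 2, 3, 4, 5] — missing [0].
The missing symbol must appear in both missing sets; intersection = [0].
Therefore the hidden value is 0.

Missing value = 0.


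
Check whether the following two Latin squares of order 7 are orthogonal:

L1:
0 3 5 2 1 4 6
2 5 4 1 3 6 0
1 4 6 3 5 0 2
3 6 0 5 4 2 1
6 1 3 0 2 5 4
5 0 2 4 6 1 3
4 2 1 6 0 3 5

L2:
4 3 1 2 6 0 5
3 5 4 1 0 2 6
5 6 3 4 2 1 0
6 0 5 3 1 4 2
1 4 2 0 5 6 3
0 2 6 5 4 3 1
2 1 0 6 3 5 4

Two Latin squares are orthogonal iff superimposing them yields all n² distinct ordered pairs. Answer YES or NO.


Form the n² = 49 superimposed pairs (L1[i][j], L2[i][j]), row by row (rows and columns indexed from 0):
row 0: (0,4) (3,3) (5,1) (2,2) (1,6) (4,0) (6,5)
row 1: (2,3) (5,5) (4,4) (1,1) (3,0) (6,2) (0,6)
row 2: (1,5) (4,6) (6,3) (3,4) (5,2) (0,1) (2,0)
row 3: (3,6) (6,0) (0,5) (5,3) (4,1) (2,4) (1,2)
row 4: (6,1) (1,4) (3,2) (0,0) (2,5) (5,6) (4,3)
row 5: (5,0) (0,2) (2,6) (4,5) (6,4) (1,3) (3,1)
row 6: (4,2) (2,1) (1,0) (6,6) (0,3) (3,5) (5,4)
Orthogonality requires all 49 pairs distinct.
Check by first coordinate: for each symbol s of L1, list the L2 entries in the n cells where L1 = s; they must all differ.
  L1 = 0: L2 entries (in reading order) 4, 6, 1, 5, 0, 2, 3 — all 7 distinct ✓
  L1 = 1: L2 entries (in reading order) 6, 1, 5, 2, 4, 3, 0 — all 7 distinct ✓
  L1 = 2: L2 entries (in reading order) 2, 3, 0, 4, 5, 6, 1 — all 7 distinct ✓
  L1 = 3: L2 entries (in reading order) 3, 0, 4, 6, 2, 1, 5 — all 7 distinct ✓
  L1 = 4: L2 entries (in reading order) 0, 4, 6, 1, 3, 5, 2 — all 7 distinct ✓
  L1 = 5: L2 entries (in reading order) 1, 5, 2, 3, 6, 0, 4 — all 7 distinct ✓
  L1 = 6: L2 entries (in reading order) 5, 2, 3, 0, 1, 4, 6 — all 7 distinct ✓
Every symbol of L1 meets every symbol of L2 exactly once, so all 49 pairs are distinct (49 of 49).
Conclusion: YES.

YES


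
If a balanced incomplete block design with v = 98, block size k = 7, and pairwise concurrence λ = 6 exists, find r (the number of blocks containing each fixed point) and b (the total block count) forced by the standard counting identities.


Any 2-(v, k, λ) BIBD satisfies two necessary conditions:
  (i)  Each point sits in r blocks, and counting incidences through any fixed point gives r(k − 1) = λ(v − 1), so r = λ(v − 1)/(k − 1).
  (ii) Total incidences bk = vr, so b = vr/k.
Step 1: r = λ(v − 1)/(k − 1) = 6·(98 − 1)/(7 − 1) = 6·97/6 = 582/6 = 97.
Step 2: b = vr/k = 98·97/7 = 9506/7 = 1358.
Check integrality: r = 97 ∈ Z ✓, b = 1358 ∈ Z ✓.
(These identities are necessary conditions: they determine r and b for any design with these parameters, but do not by themselves prove that one exists.)

r = 97, b = 1358.


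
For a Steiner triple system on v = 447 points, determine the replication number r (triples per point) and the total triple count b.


An STS(v) is a 2-(v, 3, 1) BIBD: block size k = 3, λ = 1.
Replication: r(k − 1) = λ(v − 1) ⇒ r·2 = 447 − 1 = 446 ⇒ r = 223.
Block count: bk = vr ⇒ b·3 = 447·223 = 99681 ⇒ b = 33227.
(Check via b = v(v − 1)/6 = 447·446/6 = 199362/6 = 33227.)

r = 223, b = 33227.


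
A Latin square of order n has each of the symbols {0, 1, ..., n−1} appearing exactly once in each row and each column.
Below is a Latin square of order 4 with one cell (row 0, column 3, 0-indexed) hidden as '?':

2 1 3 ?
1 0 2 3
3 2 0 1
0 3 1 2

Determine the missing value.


Row 0 contains symbols [1, 2, 3] — missing [0].
Column 3 contains symbols [1, 2, 3] — missing [0].
The missing symbol must appear in both missing sets; intersection = [0].
Therefore the hidden value is 0.

Missing value = 0.


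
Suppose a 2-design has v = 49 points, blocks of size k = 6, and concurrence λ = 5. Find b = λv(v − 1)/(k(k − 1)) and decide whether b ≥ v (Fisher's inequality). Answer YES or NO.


r = λ(v − 1)/(k − 1) = 5·48/5 = 48.
b = vr/k = 49·48/6 = 392.
Fisher's inequality: b ≥ v ⇔ 392 ≥ 49? YES.

YES


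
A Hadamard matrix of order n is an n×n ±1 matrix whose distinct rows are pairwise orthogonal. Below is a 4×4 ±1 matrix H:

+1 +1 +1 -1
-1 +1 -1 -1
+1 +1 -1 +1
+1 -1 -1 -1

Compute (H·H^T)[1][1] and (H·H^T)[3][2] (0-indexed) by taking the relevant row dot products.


Row 1 of H: [-1, 1, -1, -1].
Row 2 of H: [1, 1, -1, 1].
Row 3 of H: [1, -1, -1, -1].
(H·H^T)[1][1] = Σ_j H[1][j]·H[1][j] = (-1)² + (1)² + (-1)² + (-1)² = 1 + 1 + 1 + 1 = 4.
(H·H^T)[3][2] = Σ_j H[3][j]·H[2][j] = (1)·(1) + (-1)·(1) + (-1)·(-1) + (-1)·(1) = 1 + -1 + 1 + -1 = 0.
So rows 3 and 2 are orthogonal; the diagonal entry equals n = 4.

(1,1) entry = 4; (3,2) entry = 0.


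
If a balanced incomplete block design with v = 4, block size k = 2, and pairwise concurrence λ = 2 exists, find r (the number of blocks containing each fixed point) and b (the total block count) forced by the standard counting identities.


Any 2-(v, k, λ) BIBD satisfies two necessary conditions:
  (i)  Each point sits in r blocks, and counting incidences through any fixed point gives r(k − 1) = λ(v − 1), so r = λ(v − 1)/(k − 1).
  (ii) Total incidences bk = vr, so b = vr/k.
Step 1: r = λ(v − 1)/(k − 1) = 2·(4 − 1)/(2 − 1) = 2·3/1 = 6/1 = 6.
Step 2: b = vr/k = 4·6/2 = 24/2 = 12.
Check integrality: r = 6 ∈ Z ✓, b = 12 ∈ Z ✓.
(These identities are necessary conditions: they determine r and b for any design with these parameters, but do not by themselves prove that one exists.)

r = 6, b = 12.


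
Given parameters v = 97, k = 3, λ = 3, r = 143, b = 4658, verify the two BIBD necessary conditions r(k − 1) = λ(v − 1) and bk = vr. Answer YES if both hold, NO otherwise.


Condition (i): r(k − 1) = 143·2 = 286; λ(v − 1) = 3·96 = 288. Match? NO.
Condition (ii): bk = 4658·3 = 13974; vr = 97·143 = 13871. Match? NO.
Both conditions hold? NO.

NO


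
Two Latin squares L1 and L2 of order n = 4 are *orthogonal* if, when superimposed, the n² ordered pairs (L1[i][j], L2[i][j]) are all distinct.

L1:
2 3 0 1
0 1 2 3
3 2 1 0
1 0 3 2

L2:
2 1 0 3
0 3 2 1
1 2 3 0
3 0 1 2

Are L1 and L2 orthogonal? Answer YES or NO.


Form the n² = 16 superimposed pairs (L1[i][j], L2[i][j]), row by row (rows and columns indexed from 0):
row 0: (2,2) (3,1) (0,0) (1,3)
row 1: (0,0) (1,3) (2,2) (3,1)
row 2: (3,1) (2,2) (1,3) (0,0)
row 3: (1,3) (0,0) (3,1) (2,2)
Orthogonality requires all 16 pairs distinct.
But the pair (0,0) repeats: cell (0,2) has L1 = 0, L2 = 0, and cell (1,0) has L1 = 0, L2 = 0.
A repeated pair means some other pair never occurs (only 4 distinct pairs out of 16), so the squares are not orthogonal.
Conclusion: NO.

NO


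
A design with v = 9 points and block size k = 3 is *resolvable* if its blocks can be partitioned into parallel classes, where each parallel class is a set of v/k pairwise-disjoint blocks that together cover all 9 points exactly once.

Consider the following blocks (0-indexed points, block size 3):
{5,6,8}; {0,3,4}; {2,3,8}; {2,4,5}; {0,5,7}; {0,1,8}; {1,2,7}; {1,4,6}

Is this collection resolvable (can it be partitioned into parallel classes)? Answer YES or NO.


v = 9, block size k = 3, number of blocks = 8.
For resolvability, blocks must partition into parallel classes of size v/k = 3.
Total blocks must therefore be a multiple of 3: 8 = 3·2 + 2 ⇒ not divisible ✗.
Resolvable? NO.

NO


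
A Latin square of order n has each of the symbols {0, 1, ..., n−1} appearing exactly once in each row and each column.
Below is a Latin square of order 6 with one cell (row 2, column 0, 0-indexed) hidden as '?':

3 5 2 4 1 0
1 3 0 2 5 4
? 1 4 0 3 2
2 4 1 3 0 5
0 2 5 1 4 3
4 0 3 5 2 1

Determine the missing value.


Row 2 contains symbols [0, 1, 2, 3, 4] — missing [5].
Column 0 contains symbols [0, 1, 2, 3, 4] — missing [5].
The missing symbol must appear in both missing sets; intersection = [5].
Therefore the hidden value is 5.

Missing value = 5.


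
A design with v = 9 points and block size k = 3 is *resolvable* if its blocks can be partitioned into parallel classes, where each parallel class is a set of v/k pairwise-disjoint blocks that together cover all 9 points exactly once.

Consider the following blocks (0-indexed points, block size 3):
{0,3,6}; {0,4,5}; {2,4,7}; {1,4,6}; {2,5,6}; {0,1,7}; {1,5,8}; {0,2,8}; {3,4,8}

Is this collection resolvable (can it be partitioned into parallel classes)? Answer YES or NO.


v = 9, block size k = 3, number of blocks = 9.
For resolvability, blocks must partition into parallel classes of size v/k = 3.
Total blocks must therefore be a multiple of 3: 9 = 3·3 + 0 ⇒ divisible ✓.
Consider block {0,4,5}. It intersects every other block in the collection, so no parallel class of size 3 can contain it.
Since every block must belong to some parallel class in a resolution, the collection cannot be partitioned into parallel classes.
Resolvable? NO.

NO


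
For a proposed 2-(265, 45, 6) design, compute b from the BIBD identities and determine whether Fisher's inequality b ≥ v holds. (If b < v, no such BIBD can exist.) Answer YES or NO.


b = λv(v − 1)/(k(k − 1)) = 6·265·264/(45·44) = 419760/1980 = 212.
Compare with v = 265: b < v, so Fisher's inequality fails.

NO


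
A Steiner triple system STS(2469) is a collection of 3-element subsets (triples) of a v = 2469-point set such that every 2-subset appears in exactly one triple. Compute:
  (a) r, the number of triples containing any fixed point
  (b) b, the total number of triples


An STS(v) is a 2-(v, 3, 1) BIBD: block size k = 3, λ = 1.
Replication: r(k − 1) = λ(v − 1) ⇒ r·2 = 2469 − 1 = 2468 ⇒ r = 1234.
Block count: b = v(v − 1)/6 = 2469·2468/6 = 6093492/6 = 1015582.

r = 1234, b = 1015582.


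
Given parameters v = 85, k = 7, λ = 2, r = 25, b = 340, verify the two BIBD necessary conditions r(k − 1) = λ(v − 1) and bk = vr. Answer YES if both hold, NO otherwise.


Condition (i): r(k − 1) = 25·6 = 150; λ(v − 1) = 2·84 = 168. Match? NO.
Condition (ii): bk = 340·7 = 2380; vr = 85·25 = 2125. Match? NO.
Both conditions hold? NO.

NO


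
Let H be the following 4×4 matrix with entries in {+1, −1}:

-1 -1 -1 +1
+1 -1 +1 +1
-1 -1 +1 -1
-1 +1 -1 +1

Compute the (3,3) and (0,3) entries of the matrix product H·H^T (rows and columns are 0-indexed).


Row 0 of H: [-1, -1, -1, 1].
Row 3 of H: [-1, 1, -1, 1].
(H·H^T)[3][3] = Σ_j H[3][j]·H[3][j] = (-1)² + (1)² + (-1)² + (1)² = 1 + 1 + 1 + 1 = 4.
(H·H^T)[0][3] = Σ_j H[0][j]·H[3][j] = (-1)·(-1) + (-1)·(1) + (-1)·(-1) + (1)·(1) = 1 + -1 + 1 + 1 = 2.
Rows 0 and 3 are not orthogonal (dot product = 2 ≠ 0), so H is not a Hadamard matrix.

(3,3) entry = 4; (0,3) entry = 2.


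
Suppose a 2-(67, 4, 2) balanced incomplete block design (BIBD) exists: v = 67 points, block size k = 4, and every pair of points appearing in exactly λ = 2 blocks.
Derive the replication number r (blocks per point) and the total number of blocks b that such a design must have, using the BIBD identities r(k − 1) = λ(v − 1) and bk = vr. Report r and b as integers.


Any 2-(v, k, λ) BIBD satisfies two necessary conditions:
  (i)  Each point sits in r blocks, and counting incidences through any fixed point gives r(k − 1) = λ(v − 1), so r = λ(v − 1)/(k − 1).
  (ii) Total incidences bk = vr, so b = vr/k.
Step 1: r = λ(v − 1)/(k − 1) = 2·(67 − 1)/(4 − 1) = 2·66/3 = 132/3 = 44.
Step 2: b = vr/k = 67·44/4 = 2948/4 = 737.
Check integrality: r = 44 ∈ Z ✓, b = 737 ∈ Z ✓.
(These identities are necessary conditions: they determine r and b for any design with these parameters, but do not by themselves prove that one exists.)

r = 44, b = 737.


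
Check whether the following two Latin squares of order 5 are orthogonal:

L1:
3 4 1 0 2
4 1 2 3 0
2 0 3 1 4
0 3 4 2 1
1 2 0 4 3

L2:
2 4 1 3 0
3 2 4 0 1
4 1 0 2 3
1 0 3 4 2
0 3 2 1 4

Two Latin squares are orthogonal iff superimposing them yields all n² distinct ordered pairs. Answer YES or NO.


Form the n² = 25 superimposed pairs (L1[i][j], L2[i][j]), row by row (rows and columns indexed from 0):
row 0: (3,2) (4,4) (1,1) (0,3) (2,0)
row 1: (4,3) (1,2) (2,4) (3,0) (0,1)
row 2: (2,4) (0,1) (3,0) (1,2) (4,3)
row 3: (0,1) (3,0) (4,3) (2,4) (1,2)
row 4: (1,0) (2,3) (0,2) (4,1) (3,4)
Orthogonality requires all 25 pairs distinct.
But the pair (2,4) repeats: cell (1,2) has L1 = 2, L2 = 4, and cell (2,0) has L1 = 2, L2 = 4.
A repeated pair means some other pair never occurs (only 15 distinct pairs out of 25), so the squares are not orthogonal.
Conclusion: NO.

NO


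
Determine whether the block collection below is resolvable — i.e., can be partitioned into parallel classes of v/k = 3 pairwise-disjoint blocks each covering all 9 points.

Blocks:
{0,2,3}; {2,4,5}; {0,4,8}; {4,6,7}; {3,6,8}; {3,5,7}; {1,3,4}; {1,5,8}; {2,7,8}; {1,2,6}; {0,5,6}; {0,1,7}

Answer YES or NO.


v = 9, block size k = 3, number of blocks = 12.
For resolvability, blocks must partition into parallel classes of size v/k = 3.
Total blocks must therefore be a multiple of 3: 12 = 3·4 + 0 ⇒ divisible ✓.
Greedy packing gives 4 candidate class(es). Each should be a full parallel class (size 3, covers all 9 points).
  Class 1 (3 blocks): {0,2,3}; {4,6,7}; {1,5,8}. Points covered: [0, 1, 2, 3, 4, 5, 6, 7, 8].
  Class 2 (3 blocks): {2,4,5}; {3,6,8}; {0,1,7}. Points covered: [0, 1, 2, 3, 4, 5, 6, 7, 8].
  Class 3 (3 blocks): {0,4,8}; {3,5,7}; {1,2,6}. Points covered: [0, 1, 2, 3, 4, 5, 6, 7, 8].
  Class 4 (3 blocks): {1,3,4}; {2,7,8}; {0,5,6}. Points covered: [0, 1, 2, 3, 4, 5, 6, 7, 8].
All classes full (size 3)? YES. All classes cover every point? YES.
Resolvable? YES.

YES


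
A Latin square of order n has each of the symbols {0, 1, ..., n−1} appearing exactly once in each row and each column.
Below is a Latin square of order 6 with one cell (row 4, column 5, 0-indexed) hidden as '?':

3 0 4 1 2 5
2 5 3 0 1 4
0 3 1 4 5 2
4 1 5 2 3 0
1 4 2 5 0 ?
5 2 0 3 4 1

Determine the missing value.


Row 4 contains symbols [0, 1, 2, 4, 5] — missing [3].
Column 5 contains symbols [0, 1, 2, 4, 5] — missing [3].
The missing symbol must appear in both missing sets; intersection = [3].
Therefore the hidden value is 3.

Missing value = 3.


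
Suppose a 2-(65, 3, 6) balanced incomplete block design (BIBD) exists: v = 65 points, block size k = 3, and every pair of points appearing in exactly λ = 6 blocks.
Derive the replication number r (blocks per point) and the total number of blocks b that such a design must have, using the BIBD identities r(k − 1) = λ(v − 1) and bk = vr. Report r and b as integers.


Any 2-(v, k, λ) BIBD satisfies two necessary conditions:
  (i)  Each point sits in r blocks, and counting incidences through any fixed point gives r(k − 1) = λ(v − 1), so r = λ(v − 1)/(k − 1).
  (ii) Total incidences bk = vr, so b = vr/k.
Step 1: r = λ(v − 1)/(k − 1) = 6·(65 − 1)/(3 − 1) = 6·64/2 = 384/2 = 192.
Step 2: b = vr/k = 65·192/3 = 12480/3 = 4160.
Check integrality: r = 192 ∈ Z ✓, b = 4160 ∈ Z ✓.
(These identities are necessary conditions: they determine r and b for any design with these parameters, but do not by themselves prove that one exists.)

r = 192, b = 4160.


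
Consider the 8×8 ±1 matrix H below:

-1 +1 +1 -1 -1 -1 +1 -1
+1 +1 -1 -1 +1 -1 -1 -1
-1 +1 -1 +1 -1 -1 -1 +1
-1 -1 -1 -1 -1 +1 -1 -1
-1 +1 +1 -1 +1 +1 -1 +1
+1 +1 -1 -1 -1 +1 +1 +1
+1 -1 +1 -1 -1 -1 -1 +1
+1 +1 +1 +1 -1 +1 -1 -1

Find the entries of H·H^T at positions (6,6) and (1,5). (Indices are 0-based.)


Row 1 of H: [1, 1, -1, -1, 1, -1, -1, -1].
Row 5 of H: [1, 1, -1, -1, -1, 1, 1, 1].
Row 6 of H: [1, -1, 1, -1, -1, -1, -1, 1].
(H·H^T)[6][6] = Σ_j H[6][j]·H[6][j] = (1)² + (-1)² + (1)² + (-1)² + (-1)² + (-1)² + (-1)² + (1)² = 1 + 1 + 1 + 1 + 1 + 1 + 1 + 1 = 8.
(H·H^T)[1][5] = Σ_j H[1][j]·H[5][j] = (1)·(1) + (1)·(1) + (-1)·(-1) + (-1)·(-1) + (1)·(-1) + (-1)·(1) + (-1)·(1) + (-1)·(1) = 1 + 1 + 1 + 1 + -1 + -1 + -1 + -1 = 0.
So rows 1 and 5 are orthogonal; the diagonal entry equals n = 8.

(6,6) entry = 8; (1,5) entry = 0.


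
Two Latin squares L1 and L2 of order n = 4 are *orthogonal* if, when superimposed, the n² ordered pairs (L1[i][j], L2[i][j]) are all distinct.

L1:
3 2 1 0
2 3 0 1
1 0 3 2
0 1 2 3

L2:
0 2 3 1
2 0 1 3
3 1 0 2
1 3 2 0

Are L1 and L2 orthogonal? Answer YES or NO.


Form the n² = 16 superimposed pairs (L1[i][j], L2[i][j]), row by row (rows and columns indexed from 0):
row 0: (3,0) (2,2) (1,3) (0,1)
row 1: (2,2) (3,0) (0,1) (1,3)
row 2: (1,3) (0,1) (3,0) (2,2)
row 3: (0,1) (1,3) (2,2) (3,0)
Orthogonality requires all 16 pairs distinct.
But the pair (2,2) repeats: cell (0,1) has L1 = 2, L2 = 2, and cell (1,0) has L1 = 2, L2 = 2.
A repeated pair means some other pair never occurs (only 4 distinct pairs out of 16), so the squares are not orthogonal.
Conclusion: NO.

NO


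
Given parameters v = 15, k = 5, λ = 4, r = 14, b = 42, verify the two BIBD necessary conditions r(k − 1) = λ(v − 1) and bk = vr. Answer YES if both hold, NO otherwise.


Condition (i): r(k − 1) = 14·4 = 56; λ(v − 1) = 4·14 = 56. Match? YES.
Condition (ii): bk = 42·5 = 210; vr = 15·14 = 210. Match? YES.
Both conditions hold? YES.

YES
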